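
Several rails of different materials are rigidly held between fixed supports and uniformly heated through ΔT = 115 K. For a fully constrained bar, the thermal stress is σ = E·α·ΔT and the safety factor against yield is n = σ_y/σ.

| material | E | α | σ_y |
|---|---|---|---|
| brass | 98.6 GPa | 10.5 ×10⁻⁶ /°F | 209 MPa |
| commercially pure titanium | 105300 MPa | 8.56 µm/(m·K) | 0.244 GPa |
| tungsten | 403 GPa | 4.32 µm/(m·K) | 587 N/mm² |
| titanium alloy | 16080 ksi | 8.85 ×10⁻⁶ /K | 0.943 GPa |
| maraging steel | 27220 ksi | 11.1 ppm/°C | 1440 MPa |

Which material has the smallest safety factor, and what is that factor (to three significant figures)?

brass, n = 0.975

Converting E to GPa, α to ×10⁻⁶/K, σ_y to MPa, then σ and n for each:
  brass: E = 98.60, α = 18.9, σ_y = 209.0 → σ = 214 MPa, n = 0.975
  commercially pure titanium: E = 105.3, α = 8.56, σ_y = 244.0 → σ = 104 MPa, n = 2.35
  tungsten: E = 403.0, α = 4.32, σ_y = 587.0 → σ = 200 MPa, n = 2.93
  titanium alloy: E = 110.9, α = 8.85, σ_y = 943.0 → σ = 113 MPa, n = 8.36
  maraging steel: E = 187.7, α = 11.1, σ_y = 1440 → σ = 240 MPa, n = 6.01
Brass has the lowest safety factor, n = 0.975.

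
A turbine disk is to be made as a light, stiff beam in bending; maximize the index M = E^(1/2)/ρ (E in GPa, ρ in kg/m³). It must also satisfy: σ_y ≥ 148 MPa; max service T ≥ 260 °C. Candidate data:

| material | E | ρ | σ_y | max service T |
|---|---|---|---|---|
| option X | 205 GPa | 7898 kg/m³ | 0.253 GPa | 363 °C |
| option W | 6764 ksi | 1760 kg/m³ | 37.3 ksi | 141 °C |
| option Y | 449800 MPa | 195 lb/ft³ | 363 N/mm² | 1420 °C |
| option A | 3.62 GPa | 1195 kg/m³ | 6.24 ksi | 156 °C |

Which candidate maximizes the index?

Screen on constraints: σ_y ≥ 148 MPa; max service T ≥ 260 °C. Survivors: option X, option Y.
Convert each candidate to consistent units, then evaluate M:
  option X: E = 205.0 GPa, ρ = 7898 kg/m³
  option Y: E = 449.8 GPa, ρ = 3124 kg/m³
  option Y: M = 6.79×10⁻³
  option X: M = 1.81×10⁻³
Option Y has the largest M.

option Y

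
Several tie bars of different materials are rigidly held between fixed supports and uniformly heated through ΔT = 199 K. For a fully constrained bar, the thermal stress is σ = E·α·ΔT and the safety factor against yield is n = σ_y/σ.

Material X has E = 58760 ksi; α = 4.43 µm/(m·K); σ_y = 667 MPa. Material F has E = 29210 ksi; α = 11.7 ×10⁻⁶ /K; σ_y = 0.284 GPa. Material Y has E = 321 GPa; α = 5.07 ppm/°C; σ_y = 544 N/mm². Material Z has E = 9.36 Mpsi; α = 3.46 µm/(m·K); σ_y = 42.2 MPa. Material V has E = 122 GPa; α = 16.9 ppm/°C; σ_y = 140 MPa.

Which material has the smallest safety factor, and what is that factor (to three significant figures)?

With everything in SI (GPa, ×10⁻⁶/K, MPa):
  material X: E = 405.1, α = 4.43, σ_y = 667.0 → σ = 357 MPa, n = 1.87
  material F: E = 201.4, α = 11.7, σ_y = 284.0 → σ = 469 MPa, n = 0.606
  material Y: E = 321.0, α = 5.07, σ_y = 544.0 → σ = 324 MPa, n = 1.68
  material Z: E = 64.53, α = 3.46, σ_y = 42.20 → σ = 44.4 MPa, n = 0.950
  material V: E = 122.0, α = 16.9, σ_y = 140.0 → σ = 410 MPa, n = 0.341
Smallest n: material V with n = 0.341.

material V, n = 0.341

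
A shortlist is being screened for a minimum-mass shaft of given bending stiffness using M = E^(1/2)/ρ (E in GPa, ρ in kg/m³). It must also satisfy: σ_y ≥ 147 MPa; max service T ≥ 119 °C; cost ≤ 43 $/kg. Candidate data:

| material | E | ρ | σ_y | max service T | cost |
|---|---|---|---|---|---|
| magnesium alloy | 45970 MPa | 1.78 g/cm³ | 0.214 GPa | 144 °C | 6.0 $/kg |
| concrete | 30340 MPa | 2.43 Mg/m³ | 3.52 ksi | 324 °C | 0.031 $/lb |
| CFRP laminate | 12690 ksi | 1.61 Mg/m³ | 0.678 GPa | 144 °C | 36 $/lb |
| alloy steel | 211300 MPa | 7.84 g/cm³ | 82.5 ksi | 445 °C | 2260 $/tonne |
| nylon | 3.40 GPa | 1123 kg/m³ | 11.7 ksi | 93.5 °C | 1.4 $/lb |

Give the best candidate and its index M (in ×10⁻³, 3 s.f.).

magnesium alloy, M = 3.81×10⁻³

Screen on constraints: σ_y ≥ 147 MPa; max service T ≥ 119 °C; cost ≤ 43 $/kg. Survivors: magnesium alloy, alloy steel.
Normalizing units and computing the index:
  magnesium alloy: E = 45.97 GPa, ρ = 1780 kg/m³
  alloy steel: E = 211.3 GPa, ρ = 7840 kg/m³
  magnesium alloy: M = 3.81×10⁻³
  alloy steel: M = 1.85×10⁻³
The maximum is for magnesium alloy.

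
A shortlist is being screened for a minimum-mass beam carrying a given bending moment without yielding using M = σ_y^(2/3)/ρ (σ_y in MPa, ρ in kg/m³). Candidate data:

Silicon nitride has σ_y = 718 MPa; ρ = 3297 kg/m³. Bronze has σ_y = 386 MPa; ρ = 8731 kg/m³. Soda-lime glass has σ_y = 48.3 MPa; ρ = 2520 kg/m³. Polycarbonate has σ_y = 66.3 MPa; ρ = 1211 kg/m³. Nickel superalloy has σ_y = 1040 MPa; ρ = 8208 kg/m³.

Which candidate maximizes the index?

Per-candidate index values:
  silicon nitride: M = 24.3×10⁻³
  polycarbonate: M = 13.5×10⁻³
  nickel superalloy: M = 12.5×10⁻³
  bronze: M = 6.07×10⁻³
  soda-lime glass: M = 5.26×10⁻³
Silicon nitride ranks first.

silicon nitride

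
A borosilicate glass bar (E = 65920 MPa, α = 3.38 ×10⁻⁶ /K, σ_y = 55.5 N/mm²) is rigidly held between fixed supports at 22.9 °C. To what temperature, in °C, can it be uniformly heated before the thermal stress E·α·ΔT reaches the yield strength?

E = 65920 MPa = 65.92 GPa.
σ_y = 55.5 N/mm² = 55.50 MPa.
E·α·ΔT = 55.50 MPa ⇒ ΔT = 55.50 / (65.92×10³ × 3.38×10⁻⁶) = 249.1 K.
T = 22.9 + 249.1 = 272.0 °C.

272 °C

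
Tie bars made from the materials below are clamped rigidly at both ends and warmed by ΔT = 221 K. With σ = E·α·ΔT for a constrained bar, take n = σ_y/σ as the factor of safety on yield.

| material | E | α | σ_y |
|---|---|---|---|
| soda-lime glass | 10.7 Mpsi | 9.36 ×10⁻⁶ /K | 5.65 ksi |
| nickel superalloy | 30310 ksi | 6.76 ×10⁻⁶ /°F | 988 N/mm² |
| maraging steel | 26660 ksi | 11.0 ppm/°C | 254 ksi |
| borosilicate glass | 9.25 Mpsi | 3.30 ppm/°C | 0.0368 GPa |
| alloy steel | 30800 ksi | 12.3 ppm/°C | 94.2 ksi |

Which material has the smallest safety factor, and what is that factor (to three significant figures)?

Per material, after unit conversion:
  soda-lime glass: E = 73.77, α = 9.36, σ_y = 38.96 → σ = 153 MPa, n = 0.255
  nickel superalloy: E = 209.0, α = 12.2, σ_y = 988.0 → σ = 562 MPa, n = 1.76
  maraging steel: E = 183.8, α = 11.0, σ_y = 1751 → σ = 447 MPa, n = 3.92
  borosilicate glass: E = 63.78, α = 3.30, σ_y = 36.80 → σ = 46.5 MPa, n = 0.791
  alloy steel: E = 212.4, α = 12.3, σ_y = 649.5 → σ = 577 MPa, n = 1.13
The minimum is soda-lime glass at n = 0.255.

soda-lime glass, n = 0.255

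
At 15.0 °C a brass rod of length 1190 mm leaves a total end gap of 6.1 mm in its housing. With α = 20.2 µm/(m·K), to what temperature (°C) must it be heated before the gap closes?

269 °C

α·L₀·ΔT = 6.1 mm ⇒ ΔT = 6.1 / (20.2×10⁻⁶ × 1190.0) = 253.8 K.
T = 15.0 + 253.8 = 268.8 °C.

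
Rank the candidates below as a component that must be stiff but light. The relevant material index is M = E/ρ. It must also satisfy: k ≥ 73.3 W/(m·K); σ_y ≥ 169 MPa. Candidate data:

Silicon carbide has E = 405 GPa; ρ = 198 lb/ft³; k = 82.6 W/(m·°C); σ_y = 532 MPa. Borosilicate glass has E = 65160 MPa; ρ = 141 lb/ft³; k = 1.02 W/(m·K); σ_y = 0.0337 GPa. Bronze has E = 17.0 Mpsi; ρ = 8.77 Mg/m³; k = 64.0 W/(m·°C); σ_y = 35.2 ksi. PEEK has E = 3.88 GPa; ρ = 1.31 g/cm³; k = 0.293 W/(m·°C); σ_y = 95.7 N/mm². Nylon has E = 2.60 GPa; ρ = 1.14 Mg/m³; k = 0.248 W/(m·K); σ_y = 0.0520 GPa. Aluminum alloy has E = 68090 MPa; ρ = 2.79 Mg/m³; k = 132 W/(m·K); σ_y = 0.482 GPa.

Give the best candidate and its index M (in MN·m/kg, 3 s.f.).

silicon carbide, M = 128 MN·m/kg

Screen on constraints: k ≥ 73.3 W/(m·K); σ_y ≥ 169 MPa. Survivors: silicon carbide, aluminum alloy.
Putting every candidate on a common basis:
  silicon carbide: E = 405.0 GPa, ρ = 3172 kg/m³
  aluminum alloy: E = 68.09 GPa, ρ = 2790 kg/m³
  silicon carbide: M = 128 MN·m/kg
  aluminum alloy: M = 24.4 MN·m/kg
Silicon carbide ranks first.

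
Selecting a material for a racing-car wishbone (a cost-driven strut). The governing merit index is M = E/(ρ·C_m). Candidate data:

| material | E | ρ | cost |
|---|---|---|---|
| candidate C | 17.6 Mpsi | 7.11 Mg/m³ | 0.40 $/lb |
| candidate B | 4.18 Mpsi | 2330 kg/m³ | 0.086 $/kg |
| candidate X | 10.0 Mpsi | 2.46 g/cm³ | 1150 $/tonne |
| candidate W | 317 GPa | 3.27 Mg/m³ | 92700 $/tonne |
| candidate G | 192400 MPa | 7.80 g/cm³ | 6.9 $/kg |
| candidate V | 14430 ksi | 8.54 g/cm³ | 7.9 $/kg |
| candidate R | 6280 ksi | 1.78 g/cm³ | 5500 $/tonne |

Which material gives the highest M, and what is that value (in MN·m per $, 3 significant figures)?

Normalizing units and computing the index:
  candidate C: E = 121.3 GPa, ρ = 7110 kg/m³, cost = 0.8818 $/kg
  candidate B: E = 28.82 GPa, ρ = 2330 kg/m³, cost = 0.08600 $/kg
  candidate X: E = 68.95 GPa, ρ = 2460 kg/m³, cost = 1.150 $/kg
  candidate W: E = 317.0 GPa, ρ = 3270 kg/m³, cost = 92.70 $/kg
  candidate G: E = 192.4 GPa, ρ = 7800 kg/m³, cost = 6.900 $/kg
  candidate V: E = 99.49 GPa, ρ = 8540 kg/m³, cost = 7.900 $/kg
  candidate R: E = 43.30 GPa, ρ = 1780 kg/m³, cost = 5.500 $/kg
  candidate B: M = 144 MN·m per $
  candidate X: M = 24.4 MN·m per $
  candidate C: M = 19.4 MN·m per $
  candidate R: M = 4.42 MN·m per $
  candidate G: M = 3.57 MN·m per $
  candidate V: M = 1.47 MN·m per $
  candidate W: M = 1.05 MN·m per $
Candidate B has the largest M.

candidate B, M = 144 MN·m per $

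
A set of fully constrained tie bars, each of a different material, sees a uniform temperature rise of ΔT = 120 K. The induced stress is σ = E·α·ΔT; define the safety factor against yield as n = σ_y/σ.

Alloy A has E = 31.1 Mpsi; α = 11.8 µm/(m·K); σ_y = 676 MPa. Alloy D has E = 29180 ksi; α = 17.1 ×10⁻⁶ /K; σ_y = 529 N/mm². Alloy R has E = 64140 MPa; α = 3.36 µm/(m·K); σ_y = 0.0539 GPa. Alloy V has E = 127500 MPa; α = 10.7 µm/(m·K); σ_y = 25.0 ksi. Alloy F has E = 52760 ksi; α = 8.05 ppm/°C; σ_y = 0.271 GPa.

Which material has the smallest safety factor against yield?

alloy F

Per material, after unit conversion:
  alloy A: E = 214.4, α = 11.8, σ_y = 676.0 → σ = 304 MPa, n = 2.23
  alloy D: E = 201.2, α = 17.1, σ_y = 529.0 → σ = 413 MPa, n = 1.28
  alloy R: E = 64.14, α = 3.36, σ_y = 53.90 → σ = 25.9 MPa, n = 2.08
  alloy V: E = 127.5, α = 10.7, σ_y = 172.4 → σ = 164 MPa, n = 1.05
  alloy F: E = 363.8, α = 8.05, σ_y = 271.0 → σ = 351 MPa, n = 0.771
Smallest n: alloy F with n = 0.771.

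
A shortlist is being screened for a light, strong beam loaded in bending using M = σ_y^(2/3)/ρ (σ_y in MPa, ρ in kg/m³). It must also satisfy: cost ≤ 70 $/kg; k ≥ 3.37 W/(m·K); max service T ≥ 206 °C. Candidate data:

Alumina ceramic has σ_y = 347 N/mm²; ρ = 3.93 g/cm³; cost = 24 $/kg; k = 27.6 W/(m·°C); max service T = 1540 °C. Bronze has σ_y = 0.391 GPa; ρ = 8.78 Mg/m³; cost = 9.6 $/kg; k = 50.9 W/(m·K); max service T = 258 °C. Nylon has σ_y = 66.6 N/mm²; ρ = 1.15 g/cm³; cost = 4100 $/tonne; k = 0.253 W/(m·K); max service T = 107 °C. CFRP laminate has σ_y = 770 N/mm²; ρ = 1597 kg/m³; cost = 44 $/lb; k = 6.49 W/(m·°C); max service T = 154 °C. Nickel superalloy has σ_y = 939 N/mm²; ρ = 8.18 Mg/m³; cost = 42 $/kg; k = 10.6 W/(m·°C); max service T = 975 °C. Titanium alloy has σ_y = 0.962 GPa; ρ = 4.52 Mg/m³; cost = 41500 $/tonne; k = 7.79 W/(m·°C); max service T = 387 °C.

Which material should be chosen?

titanium alloy

Screen on constraints: cost ≤ 70 $/kg; k ≥ 3.37 W/(m·K); max service T ≥ 206 °C. Survivors: alumina ceramic, bronze, nickel superalloy, titanium alloy.
After converting to SI:
  alumina ceramic: σ_y = 347.0 MPa, ρ = 3930 kg/m³
  bronze: σ_y = 391.0 MPa, ρ = 8780 kg/m³
  nickel superalloy: σ_y = 939.0 MPa, ρ = 8180 kg/m³
  titanium alloy: σ_y = 962.0 MPa, ρ = 4520 kg/m³
  titanium alloy: M = 21.6×10⁻³
  alumina ceramic: M = 12.6×10⁻³
  nickel superalloy: M = 11.7×10⁻³
  bronze: M = 6.09×10⁻³
Highest index: titanium alloy.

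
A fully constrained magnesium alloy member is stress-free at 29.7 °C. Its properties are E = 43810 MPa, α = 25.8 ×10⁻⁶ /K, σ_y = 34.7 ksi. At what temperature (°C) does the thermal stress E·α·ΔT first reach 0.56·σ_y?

148 °C

E = 43810 MPa = 43.81 GPa.
σ_y = 34.7 ksi = 239.2 MPa.
E·α·ΔT = 134.0 MPa ⇒ ΔT = 134.0 / (43.81×10³ × 25.8×10⁻⁶) = 118.5 K.
T = 29.7 + 118.5 = 148.2 °C.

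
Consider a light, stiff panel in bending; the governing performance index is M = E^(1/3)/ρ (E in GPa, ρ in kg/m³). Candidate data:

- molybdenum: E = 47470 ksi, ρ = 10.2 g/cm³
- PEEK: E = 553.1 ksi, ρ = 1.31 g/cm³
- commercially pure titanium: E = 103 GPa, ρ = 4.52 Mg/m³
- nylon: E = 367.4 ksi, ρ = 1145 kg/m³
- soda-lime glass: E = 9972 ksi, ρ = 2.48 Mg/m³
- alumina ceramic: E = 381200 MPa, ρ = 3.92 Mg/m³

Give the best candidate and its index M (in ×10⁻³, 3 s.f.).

alumina ceramic, M = 1.85×10⁻³

Normalizing units and computing the index:
  molybdenum: E = 327.3 GPa, ρ = 10200 kg/m³
  PEEK: E = 3.813 GPa, ρ = 1310 kg/m³
  commercially pure titanium: E = 103.0 GPa, ρ = 4520 kg/m³
  nylon: E = 2.533 GPa, ρ = 1145 kg/m³
  soda-lime glass: E = 68.75 GPa, ρ = 2480 kg/m³
  alumina ceramic: E = 381.2 GPa, ρ = 3920 kg/m³
  alumina ceramic: M = 1.85×10⁻³
  soda-lime glass: M = 1.65×10⁻³
  PEEK: M = 1.19×10⁻³
  nylon: M = 1.19×10⁻³
  commercially pure titanium: M = 1.04×10⁻³
  molybdenum: M = 0.676×10⁻³
Alumina ceramic ranks first.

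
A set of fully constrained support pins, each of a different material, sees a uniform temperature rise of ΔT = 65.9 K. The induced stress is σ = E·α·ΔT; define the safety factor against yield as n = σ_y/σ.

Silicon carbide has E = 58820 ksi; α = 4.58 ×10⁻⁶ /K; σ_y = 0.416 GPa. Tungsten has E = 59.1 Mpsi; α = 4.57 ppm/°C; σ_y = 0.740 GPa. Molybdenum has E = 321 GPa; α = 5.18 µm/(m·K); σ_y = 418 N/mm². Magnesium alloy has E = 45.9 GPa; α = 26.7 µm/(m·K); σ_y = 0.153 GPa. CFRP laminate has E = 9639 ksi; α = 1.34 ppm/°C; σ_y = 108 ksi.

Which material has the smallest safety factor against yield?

Converting E to GPa, α to ×10⁻⁶/K, σ_y to MPa, then σ and n for each:
  silicon carbide: E = 405.5, α = 4.58, σ_y = 416.0 → σ = 122 MPa, n = 3.40
  tungsten: E = 407.5, α = 4.57, σ_y = 740.0 → σ = 123 MPa, n = 6.03
  molybdenum: E = 321.0, α = 5.18, σ_y = 418.0 → σ = 110 MPa, n = 3.81
  magnesium alloy: E = 45.90, α = 26.7, σ_y = 153.0 → σ = 80.8 MPa, n = 1.89
  CFRP laminate: E = 66.46, α = 1.34, σ_y = 744.6 → σ = 5.87 MPa, n = 127
Smallest n: magnesium alloy with n = 1.89.

magnesium alloy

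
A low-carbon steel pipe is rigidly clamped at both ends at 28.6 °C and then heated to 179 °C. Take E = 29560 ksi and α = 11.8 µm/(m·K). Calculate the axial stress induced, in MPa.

362 MPa

E = 29560 ksi = 203.8 GPa.
ΔT = 150.4 K. Constrained thermal stress σ = E·α·ΔT = 203.8×10³ MPa × 11.8×10⁻⁶ × 150.4 = 362 MPa (compressive).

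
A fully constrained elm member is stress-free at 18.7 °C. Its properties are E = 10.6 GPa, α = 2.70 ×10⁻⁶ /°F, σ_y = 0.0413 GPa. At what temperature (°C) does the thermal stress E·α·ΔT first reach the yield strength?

α = 2.70×10⁻⁶/°F × 9/5 = 4.86×10⁻⁶/K.
σ_y = 0.0413 GPa = 41.30 MPa.
E·α·ΔT = 41.30 MPa ⇒ ΔT = 41.30 / (10.60×10³ × 4.86×10⁻⁶) = 801.7 K.
T = 18.7 + 801.7 = 820.4 °C.

820 °C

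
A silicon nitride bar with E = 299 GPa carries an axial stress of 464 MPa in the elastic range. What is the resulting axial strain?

1.55×10⁻³

ε = σ/E = 464 / 299000 = 1.55×10⁻³.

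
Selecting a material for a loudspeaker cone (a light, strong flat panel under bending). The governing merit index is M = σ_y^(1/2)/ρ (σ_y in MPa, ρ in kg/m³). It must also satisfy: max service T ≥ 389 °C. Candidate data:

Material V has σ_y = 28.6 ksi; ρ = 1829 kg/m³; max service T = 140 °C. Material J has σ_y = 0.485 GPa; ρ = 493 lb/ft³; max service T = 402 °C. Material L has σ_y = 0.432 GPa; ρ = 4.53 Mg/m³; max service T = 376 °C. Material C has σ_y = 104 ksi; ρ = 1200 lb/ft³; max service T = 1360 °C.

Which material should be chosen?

material J

Screen on constraints: max service T ≥ 389 °C. Survivors: material J, material C.
After converting to SI:
  material J: σ_y = 485.0 MPa, ρ = 7897 kg/m³
  material C: σ_y = 717.1 MPa, ρ = 19220 kg/m³
  material J: M = 2.79×10⁻³
  material C: M = 1.39×10⁻³
Material J has the largest M.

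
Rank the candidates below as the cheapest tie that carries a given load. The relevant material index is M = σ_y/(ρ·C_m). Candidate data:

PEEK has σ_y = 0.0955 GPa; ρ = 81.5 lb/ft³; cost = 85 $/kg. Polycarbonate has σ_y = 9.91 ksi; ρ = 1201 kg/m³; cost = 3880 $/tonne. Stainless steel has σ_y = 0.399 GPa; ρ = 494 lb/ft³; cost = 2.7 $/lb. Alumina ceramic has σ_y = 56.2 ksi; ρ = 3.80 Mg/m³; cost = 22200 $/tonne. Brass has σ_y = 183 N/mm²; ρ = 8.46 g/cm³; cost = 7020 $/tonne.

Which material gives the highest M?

polycarbonate

Putting every candidate on a common basis:
  PEEK: σ_y = 95.50 MPa, ρ = 1306 kg/m³, cost = 85.00 $/kg
  polycarbonate: σ_y = 68.33 MPa, ρ = 1201 kg/m³, cost = 3.880 $/kg
  stainless steel: σ_y = 399.0 MPa, ρ = 7913 kg/m³, cost = 5.952 $/kg
  alumina ceramic: σ_y = 387.5 MPa, ρ = 3800 kg/m³, cost = 22.20 $/kg
  brass: σ_y = 183.0 MPa, ρ = 8460 kg/m³, cost = 7.020 $/kg
  polycarbonate: M = 14.7 kN·m per $
  stainless steel: M = 8.47 kN·m per $
  alumina ceramic: M = 4.59 kN·m per $
  brass: M = 3.08 kN·m per $
  PEEK: M = 0.861 kN·m per $
Highest index: polycarbonate.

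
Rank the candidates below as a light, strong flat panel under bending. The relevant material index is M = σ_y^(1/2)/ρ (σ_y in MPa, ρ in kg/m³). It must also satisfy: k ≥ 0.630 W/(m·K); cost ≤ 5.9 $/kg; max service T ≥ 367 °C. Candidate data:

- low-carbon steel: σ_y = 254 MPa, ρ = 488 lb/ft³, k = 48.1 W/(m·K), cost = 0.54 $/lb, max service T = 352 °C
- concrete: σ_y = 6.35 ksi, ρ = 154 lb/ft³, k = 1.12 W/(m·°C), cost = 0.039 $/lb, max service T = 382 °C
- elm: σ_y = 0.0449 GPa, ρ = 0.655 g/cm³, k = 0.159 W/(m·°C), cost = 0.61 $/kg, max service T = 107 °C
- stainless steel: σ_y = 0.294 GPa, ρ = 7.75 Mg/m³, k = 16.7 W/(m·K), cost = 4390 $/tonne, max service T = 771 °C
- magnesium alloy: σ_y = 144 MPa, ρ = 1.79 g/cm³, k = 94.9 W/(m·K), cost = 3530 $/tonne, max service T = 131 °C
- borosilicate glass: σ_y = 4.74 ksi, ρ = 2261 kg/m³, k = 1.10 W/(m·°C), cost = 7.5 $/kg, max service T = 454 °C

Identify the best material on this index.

concrete

Screen on constraints: k ≥ 0.630 W/(m·K); cost ≤ 5.9 $/kg; max service T ≥ 367 °C. Survivors: concrete, stainless steel.
Normalizing units and computing the index:
  concrete: σ_y = 43.78 MPa, ρ = 2467 kg/m³
  stainless steel: σ_y = 294.0 MPa, ρ = 7750 kg/m³
  concrete: M = 2.68×10⁻³
  stainless steel: M = 2.21×10⁻³
Highest index: concrete.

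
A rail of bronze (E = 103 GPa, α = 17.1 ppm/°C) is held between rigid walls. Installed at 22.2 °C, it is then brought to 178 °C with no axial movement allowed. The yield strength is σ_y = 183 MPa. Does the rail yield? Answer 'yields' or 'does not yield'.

ΔT = 155.8 K. Constrained thermal stress σ = E·α·ΔT = 103.0×10³ MPa × 17.1×10⁻⁶ × 155.8 = 274 MPa (compressive).
Compare to σ_y = 183 MPa: σ ≥ σ_y, so it yields.

yields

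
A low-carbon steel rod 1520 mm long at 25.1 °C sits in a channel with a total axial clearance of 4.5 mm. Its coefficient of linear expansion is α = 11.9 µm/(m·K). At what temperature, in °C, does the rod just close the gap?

274 °C

α·L₀·ΔT = 4.5 mm ⇒ ΔT = 4.5 / (11.9×10⁻⁶ × 1520.0) = 248.8 K.
T = 25.1 + 248.8 = 273.9 °C.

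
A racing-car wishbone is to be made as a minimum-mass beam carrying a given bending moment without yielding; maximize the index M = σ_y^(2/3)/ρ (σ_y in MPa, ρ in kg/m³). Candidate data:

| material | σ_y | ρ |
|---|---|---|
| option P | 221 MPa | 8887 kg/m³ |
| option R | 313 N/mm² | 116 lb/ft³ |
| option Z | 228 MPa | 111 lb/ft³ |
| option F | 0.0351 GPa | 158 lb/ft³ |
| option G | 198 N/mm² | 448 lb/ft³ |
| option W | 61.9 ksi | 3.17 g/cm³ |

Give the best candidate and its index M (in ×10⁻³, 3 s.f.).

option R, M = 24.8×10⁻³

Convert each candidate to consistent units, then evaluate M:
  option P: σ_y = 221.0 MPa, ρ = 8887 kg/m³
  option R: σ_y = 313.0 MPa, ρ = 1858 kg/m³
  option Z: σ_y = 228.0 MPa, ρ = 1778 kg/m³
  option F: σ_y = 35.10 MPa, ρ = 2531 kg/m³
  option G: σ_y = 198.0 MPa, ρ = 7176 kg/m³
  option W: σ_y = 426.8 MPa, ρ = 3170 kg/m³
  option R: M = 24.8×10⁻³
  option Z: M = 21.0×10⁻³
  option W: M = 17.9×10⁻³
  option G: M = 4.73×10⁻³
  option F: M = 4.24×10⁻³
  option P: M = 4.11×10⁻³
Option R ranks first.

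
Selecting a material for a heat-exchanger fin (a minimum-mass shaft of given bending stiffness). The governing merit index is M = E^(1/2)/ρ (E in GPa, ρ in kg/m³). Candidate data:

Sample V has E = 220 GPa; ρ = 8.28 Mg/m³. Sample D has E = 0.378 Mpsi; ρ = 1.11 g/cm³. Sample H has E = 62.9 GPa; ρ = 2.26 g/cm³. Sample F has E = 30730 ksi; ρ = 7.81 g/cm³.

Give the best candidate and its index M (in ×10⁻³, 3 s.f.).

sample H, M = 3.51×10⁻³

In SI units:
  sample V: E = 220.0 GPa, ρ = 8280 kg/m³
  sample D: E = 2.606 GPa, ρ = 1110 kg/m³
  sample H: E = 62.90 GPa, ρ = 2260 kg/m³
  sample F: E = 211.9 GPa, ρ = 7810 kg/m³
  sample H: M = 3.51×10⁻³
  sample F: M = 1.86×10⁻³
  sample V: M = 1.79×10⁻³
  sample D: M = 1.45×10⁻³
The maximum is for sample H.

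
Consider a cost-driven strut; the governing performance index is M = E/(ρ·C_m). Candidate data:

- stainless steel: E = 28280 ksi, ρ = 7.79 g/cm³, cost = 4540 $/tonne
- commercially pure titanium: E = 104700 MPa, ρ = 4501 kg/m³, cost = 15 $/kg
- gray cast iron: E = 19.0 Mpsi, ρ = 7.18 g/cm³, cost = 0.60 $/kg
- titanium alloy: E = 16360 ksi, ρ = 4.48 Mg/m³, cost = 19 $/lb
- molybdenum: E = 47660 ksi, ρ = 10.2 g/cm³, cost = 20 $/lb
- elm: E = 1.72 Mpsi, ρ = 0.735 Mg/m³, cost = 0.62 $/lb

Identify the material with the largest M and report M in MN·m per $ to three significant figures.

gray cast iron, M = 30.4 MN·m per $

After converting to SI:
  stainless steel: E = 195.0 GPa, ρ = 7790 kg/m³, cost = 4.540 $/kg
  commercially pure titanium: E = 104.7 GPa, ρ = 4501 kg/m³, cost = 15.00 $/kg
  gray cast iron: E = 131.0 GPa, ρ = 7180 kg/m³, cost = 0.6000 $/kg
  titanium alloy: E = 112.8 GPa, ρ = 4480 kg/m³, cost = 41.89 $/kg
  molybdenum: E = 328.6 GPa, ρ = 10200 kg/m³, cost = 44.09 $/kg
  elm: E = 11.86 GPa, ρ = 735.0 kg/m³, cost = 1.367 $/kg
  gray cast iron: M = 30.4 MN·m per $
  elm: M = 11.8 MN·m per $
  stainless steel: M = 5.51 MN·m per $
  commercially pure titanium: M = 1.55 MN·m per $
  molybdenum: M = 0.731 MN·m per $
  titanium alloy: M = 0.601 MN·m per $
Highest index: gray cast iron.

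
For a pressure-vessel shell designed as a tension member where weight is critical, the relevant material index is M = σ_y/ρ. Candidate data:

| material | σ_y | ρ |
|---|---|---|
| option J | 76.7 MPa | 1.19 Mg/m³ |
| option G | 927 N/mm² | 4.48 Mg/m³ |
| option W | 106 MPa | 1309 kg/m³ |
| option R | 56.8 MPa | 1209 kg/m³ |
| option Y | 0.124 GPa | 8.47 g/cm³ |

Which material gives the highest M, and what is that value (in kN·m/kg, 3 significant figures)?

In SI units:
  option J: σ_y = 76.70 MPa, ρ = 1190 kg/m³
  option G: σ_y = 927.0 MPa, ρ = 4480 kg/m³
  option W: σ_y = 106.0 MPa, ρ = 1309 kg/m³
  option R: σ_y = 56.80 MPa, ρ = 1209 kg/m³
  option Y: σ_y = 124.0 MPa, ρ = 8470 kg/m³
  option G: M = 207 kN·m/kg
  option W: M = 81.0 kN·m/kg
  option J: M = 64.5 kN·m/kg
  option R: M = 47.0 kN·m/kg
  option Y: M = 14.6 kN·m/kg
Option G ranks first.

option G, M = 207 kN·m/kg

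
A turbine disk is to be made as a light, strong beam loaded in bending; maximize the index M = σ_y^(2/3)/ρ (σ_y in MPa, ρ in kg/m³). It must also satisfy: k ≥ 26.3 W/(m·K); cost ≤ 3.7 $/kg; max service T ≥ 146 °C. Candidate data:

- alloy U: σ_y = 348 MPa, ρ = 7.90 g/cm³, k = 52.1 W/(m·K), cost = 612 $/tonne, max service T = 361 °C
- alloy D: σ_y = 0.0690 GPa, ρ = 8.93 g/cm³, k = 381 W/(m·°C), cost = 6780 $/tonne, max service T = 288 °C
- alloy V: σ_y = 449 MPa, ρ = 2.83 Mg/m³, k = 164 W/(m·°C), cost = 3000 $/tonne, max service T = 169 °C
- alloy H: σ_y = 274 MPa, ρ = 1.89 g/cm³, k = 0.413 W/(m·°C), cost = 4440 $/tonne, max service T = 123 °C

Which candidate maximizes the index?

alloy V

Screen on constraints: k ≥ 26.3 W/(m·K); cost ≤ 3.7 $/kg; max service T ≥ 146 °C. Survivors: alloy U, alloy V.
After converting to SI:
  alloy U: σ_y = 348.0 MPa, ρ = 7900 kg/m³
  alloy V: σ_y = 449.0 MPa, ρ = 2830 kg/m³
  alloy V: M = 20.7×10⁻³
  alloy U: M = 6.26×10⁻³
Alloy V has the largest M.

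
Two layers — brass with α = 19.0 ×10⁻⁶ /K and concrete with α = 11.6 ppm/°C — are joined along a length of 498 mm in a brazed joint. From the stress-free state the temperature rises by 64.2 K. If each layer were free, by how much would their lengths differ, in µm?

237 µm

Δα = |19.0 − 11.6|×10⁻⁶/K = 7.40×10⁻⁶/K.
ΔL_mismatch = Δα·L·ΔT = 7.40×10⁻⁶ × 498.0 mm × 64.2 K = 237 µm.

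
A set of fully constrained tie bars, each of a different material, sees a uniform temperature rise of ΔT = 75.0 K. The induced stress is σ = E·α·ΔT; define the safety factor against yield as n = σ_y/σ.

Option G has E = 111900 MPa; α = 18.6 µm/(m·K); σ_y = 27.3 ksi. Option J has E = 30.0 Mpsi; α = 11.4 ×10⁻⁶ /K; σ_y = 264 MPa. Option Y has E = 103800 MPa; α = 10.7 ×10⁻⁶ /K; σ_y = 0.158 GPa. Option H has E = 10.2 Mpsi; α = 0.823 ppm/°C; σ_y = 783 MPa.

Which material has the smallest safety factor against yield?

option G

Converting E to GPa, α to ×10⁻⁶/K, σ_y to MPa, then σ and n for each:
  option G: E = 111.9, α = 18.6, σ_y = 188.2 → σ = 156 MPa, n = 1.21
  option J: E = 206.8, α = 11.4, σ_y = 264.0 → σ = 177 MPa, n = 1.49
  option Y: E = 103.8, α = 10.7, σ_y = 158.0 → σ = 83.3 MPa, n = 1.90
  option H: E = 70.33, α = 0.823, σ_y = 783.0 → σ = 4.34 MPa, n = 180
The minimum is option G at n = 1.21.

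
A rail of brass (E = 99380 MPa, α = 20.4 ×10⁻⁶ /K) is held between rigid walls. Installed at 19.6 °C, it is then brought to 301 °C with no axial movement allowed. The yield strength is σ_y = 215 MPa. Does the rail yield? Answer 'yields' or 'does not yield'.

yields

E = 99380 MPa = 99.38 GPa.
ΔT = 281.4 K. Constrained thermal stress σ = E·α·ΔT = 99.38×10³ MPa × 20.4×10⁻⁶ × 281.4 = 570 MPa (compressive).
Compare to σ_y = 215 MPa: σ ≥ σ_y, so it yields.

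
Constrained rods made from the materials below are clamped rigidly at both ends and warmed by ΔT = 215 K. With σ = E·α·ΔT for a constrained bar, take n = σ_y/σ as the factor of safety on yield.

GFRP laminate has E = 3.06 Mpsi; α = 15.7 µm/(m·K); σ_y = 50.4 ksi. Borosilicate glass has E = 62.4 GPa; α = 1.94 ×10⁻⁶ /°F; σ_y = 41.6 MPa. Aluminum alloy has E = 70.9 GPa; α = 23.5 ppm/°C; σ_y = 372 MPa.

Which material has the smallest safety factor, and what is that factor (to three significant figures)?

borosilicate glass, n = 0.888

Per material, after unit conversion:
  GFRP laminate: E = 21.10, α = 15.7, σ_y = 347.5 → σ = 71.2 MPa, n = 4.88
  borosilicate glass: E = 62.40, α = 3.49, σ_y = 41.60 → σ = 46.8 MPa, n = 0.888
  aluminum alloy: E = 70.90, α = 23.5, σ_y = 372.0 → σ = 358 MPa, n = 1.04
The minimum is borosilicate glass at n = 0.888.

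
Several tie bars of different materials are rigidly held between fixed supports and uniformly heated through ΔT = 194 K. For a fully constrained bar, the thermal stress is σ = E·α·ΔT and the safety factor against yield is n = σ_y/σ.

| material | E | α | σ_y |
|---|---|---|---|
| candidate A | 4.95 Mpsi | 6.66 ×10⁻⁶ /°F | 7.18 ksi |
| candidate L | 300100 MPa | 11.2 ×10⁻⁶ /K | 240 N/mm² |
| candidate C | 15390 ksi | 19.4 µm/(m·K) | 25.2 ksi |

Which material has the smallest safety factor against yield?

With everything in SI (GPa, ×10⁻⁶/K, MPa):
  candidate A: E = 34.13, α = 12.0, σ_y = 49.50 → σ = 79.4 MPa, n = 0.624
  candidate L: E = 300.1, α = 11.2, σ_y = 240.0 → σ = 652 MPa, n = 0.368
  candidate C: E = 106.1, α = 19.4, σ_y = 173.7 → σ = 399 MPa, n = 0.435
The minimum is candidate L at n = 0.368.

candidate L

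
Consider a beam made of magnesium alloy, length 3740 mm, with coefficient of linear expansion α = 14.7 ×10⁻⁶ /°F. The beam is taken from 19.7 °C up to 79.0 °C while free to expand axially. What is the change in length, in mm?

Convert α: 14.7×10⁻⁶/°F × (9/5) = 26.5×10⁻⁶/K.
ΔT = 79.0 − 19.7 = 59.30 K.
ΔL = α·L₀·ΔT = 26.5×10⁻⁶ × 3740 mm × 59.30 K = 5.87 mm.

5.87 mm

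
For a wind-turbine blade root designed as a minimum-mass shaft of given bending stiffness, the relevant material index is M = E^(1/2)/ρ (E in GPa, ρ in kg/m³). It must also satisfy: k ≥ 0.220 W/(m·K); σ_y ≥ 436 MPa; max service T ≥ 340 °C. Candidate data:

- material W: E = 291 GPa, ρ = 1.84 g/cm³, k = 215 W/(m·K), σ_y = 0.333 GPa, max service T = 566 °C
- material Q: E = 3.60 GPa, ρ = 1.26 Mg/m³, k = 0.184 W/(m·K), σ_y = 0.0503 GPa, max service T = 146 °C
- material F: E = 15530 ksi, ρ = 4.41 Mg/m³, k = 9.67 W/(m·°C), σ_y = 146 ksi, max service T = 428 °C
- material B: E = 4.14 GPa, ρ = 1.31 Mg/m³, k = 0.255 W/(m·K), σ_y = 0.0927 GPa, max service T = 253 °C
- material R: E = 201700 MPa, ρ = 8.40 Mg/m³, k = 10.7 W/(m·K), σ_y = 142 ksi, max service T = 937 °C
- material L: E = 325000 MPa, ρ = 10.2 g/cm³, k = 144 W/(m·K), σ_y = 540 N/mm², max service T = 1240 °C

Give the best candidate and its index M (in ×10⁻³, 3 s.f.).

Screen on constraints: k ≥ 0.220 W/(m·K); σ_y ≥ 436 MPa; max service T ≥ 340 °C. Survivors: material F, material R, material L.
Normalizing units and computing the index:
  material F: E = 107.1 GPa, ρ = 4410 kg/m³
  material R: E = 201.7 GPa, ρ = 8400 kg/m³
  material L: E = 325.0 GPa, ρ = 10200 kg/m³
  material F: M = 2.35×10⁻³
  material L: M = 1.77×10⁻³
  material R: M = 1.69×10⁻³
The maximum is for material F.

material F, M = 2.35×10⁻³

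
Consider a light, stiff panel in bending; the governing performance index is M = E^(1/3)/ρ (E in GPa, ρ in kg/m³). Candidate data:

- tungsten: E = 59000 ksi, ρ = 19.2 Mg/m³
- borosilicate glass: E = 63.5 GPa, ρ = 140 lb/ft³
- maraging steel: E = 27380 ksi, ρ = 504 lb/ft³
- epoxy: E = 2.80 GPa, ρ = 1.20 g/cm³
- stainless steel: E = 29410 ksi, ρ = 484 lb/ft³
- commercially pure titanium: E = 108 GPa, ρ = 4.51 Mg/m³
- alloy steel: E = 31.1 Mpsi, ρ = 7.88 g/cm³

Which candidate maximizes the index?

borosilicate glass

Convert each candidate to consistent units, then evaluate M:
  tungsten: E = 406.8 GPa, ρ = 19200 kg/m³
  borosilicate glass: E = 63.50 GPa, ρ = 2243 kg/m³
  maraging steel: E = 188.8 GPa, ρ = 8073 kg/m³
  epoxy: E = 2.800 GPa, ρ = 1200 kg/m³
  stainless steel: E = 202.8 GPa, ρ = 7753 kg/m³
  commercially pure titanium: E = 108.0 GPa, ρ = 4510 kg/m³
  alloy steel: E = 214.4 GPa, ρ = 7880 kg/m³
  borosilicate glass: M = 1.78×10⁻³
  epoxy: M = 1.17×10⁻³
  commercially pure titanium: M = 1.06×10⁻³
  alloy steel: M = 0.760×10⁻³
  stainless steel: M = 0.758×10⁻³
  maraging steel: M = 0.711×10⁻³
  tungsten: M = 0.386×10⁻³
The maximum is for borosilicate glass.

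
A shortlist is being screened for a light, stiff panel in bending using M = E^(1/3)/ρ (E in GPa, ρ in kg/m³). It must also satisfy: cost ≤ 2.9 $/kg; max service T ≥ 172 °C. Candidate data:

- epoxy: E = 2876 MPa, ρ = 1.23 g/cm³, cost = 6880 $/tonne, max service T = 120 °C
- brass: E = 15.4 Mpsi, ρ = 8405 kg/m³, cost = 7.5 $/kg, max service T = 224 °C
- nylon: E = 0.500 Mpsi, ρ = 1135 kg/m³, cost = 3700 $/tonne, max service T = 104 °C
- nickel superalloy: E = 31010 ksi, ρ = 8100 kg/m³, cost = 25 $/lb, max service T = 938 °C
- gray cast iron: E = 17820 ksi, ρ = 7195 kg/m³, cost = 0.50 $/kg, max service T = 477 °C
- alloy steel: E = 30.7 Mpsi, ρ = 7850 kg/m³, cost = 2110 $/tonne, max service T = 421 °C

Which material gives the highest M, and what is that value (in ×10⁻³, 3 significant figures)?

alloy steel, M = 0.759×10⁻³

Screen on constraints: cost ≤ 2.9 $/kg; max service T ≥ 172 °C. Survivors: gray cast iron, alloy steel.
After converting to SI:
  gray cast iron: E = 122.9 GPa, ρ = 7195 kg/m³
  alloy steel: E = 211.7 GPa, ρ = 7850 kg/m³
  alloy steel: M = 0.759×10⁻³
  gray cast iron: M = 0.691×10⁻³
The maximum is for alloy steel.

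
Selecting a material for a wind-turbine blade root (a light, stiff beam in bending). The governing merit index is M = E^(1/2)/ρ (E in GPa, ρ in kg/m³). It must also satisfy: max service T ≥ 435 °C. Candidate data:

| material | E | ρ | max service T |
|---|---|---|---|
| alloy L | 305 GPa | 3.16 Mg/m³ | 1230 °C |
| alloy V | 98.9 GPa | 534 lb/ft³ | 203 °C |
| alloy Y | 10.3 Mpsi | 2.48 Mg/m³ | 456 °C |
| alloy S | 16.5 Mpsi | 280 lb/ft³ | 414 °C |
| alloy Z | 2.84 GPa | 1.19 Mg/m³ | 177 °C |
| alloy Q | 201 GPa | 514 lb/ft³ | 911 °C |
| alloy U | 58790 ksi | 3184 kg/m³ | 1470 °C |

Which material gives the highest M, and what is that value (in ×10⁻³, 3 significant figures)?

Screen on constraints: max service T ≥ 435 °C. Survivors: alloy L, alloy Y, alloy Q, alloy U.
Normalizing units and computing the index:
  alloy L: E = 305.0 GPa, ρ = 3160 kg/m³
  alloy Y: E = 71.02 GPa, ρ = 2480 kg/m³
  alloy Q: E = 201.0 GPa, ρ = 8233 kg/m³
  alloy U: E = 405.3 GPa, ρ = 3184 kg/m³
  alloy U: M = 6.32×10⁻³
  alloy L: M = 5.53×10⁻³
  alloy Y: M = 3.40×10⁻³
  alloy Q: M = 1.72×10⁻³
Alloy U has the largest M.

alloy U, M = 6.32×10⁻³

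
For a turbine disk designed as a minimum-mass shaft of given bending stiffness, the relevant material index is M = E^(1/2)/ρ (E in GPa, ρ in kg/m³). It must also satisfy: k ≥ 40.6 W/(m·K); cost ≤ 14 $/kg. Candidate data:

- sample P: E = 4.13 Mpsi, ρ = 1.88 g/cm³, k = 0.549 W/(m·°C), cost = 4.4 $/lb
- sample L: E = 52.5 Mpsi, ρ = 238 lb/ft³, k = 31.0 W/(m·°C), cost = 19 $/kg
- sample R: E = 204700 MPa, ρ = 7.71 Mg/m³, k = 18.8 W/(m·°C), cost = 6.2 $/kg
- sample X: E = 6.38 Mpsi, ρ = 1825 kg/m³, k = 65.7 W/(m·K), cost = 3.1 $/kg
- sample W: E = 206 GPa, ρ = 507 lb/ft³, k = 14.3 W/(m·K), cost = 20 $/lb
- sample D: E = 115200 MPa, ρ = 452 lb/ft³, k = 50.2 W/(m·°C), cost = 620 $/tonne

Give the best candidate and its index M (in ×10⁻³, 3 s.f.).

Screen on constraints: k ≥ 40.6 W/(m·K); cost ≤ 14 $/kg. Survivors: sample X, sample D.
Normalizing units and computing the index:
  sample X: E = 43.99 GPa, ρ = 1825 kg/m³
  sample D: E = 115.2 GPa, ρ = 7240 kg/m³
  sample X: M = 3.63×10⁻³
  sample D: M = 1.48×10⁻³
Highest index: sample X.

sample X, M = 3.63×10⁻³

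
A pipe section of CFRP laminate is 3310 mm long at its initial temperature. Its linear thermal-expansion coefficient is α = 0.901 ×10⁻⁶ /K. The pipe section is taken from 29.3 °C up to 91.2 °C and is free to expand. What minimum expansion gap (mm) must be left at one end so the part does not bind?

ΔT = 91.2 − 29.3 = 61.90 K.
ΔL = α·L₀·ΔT = 0.901×10⁻⁶ × 3310 mm × 61.90 K = 0.185 mm.

0.185 mm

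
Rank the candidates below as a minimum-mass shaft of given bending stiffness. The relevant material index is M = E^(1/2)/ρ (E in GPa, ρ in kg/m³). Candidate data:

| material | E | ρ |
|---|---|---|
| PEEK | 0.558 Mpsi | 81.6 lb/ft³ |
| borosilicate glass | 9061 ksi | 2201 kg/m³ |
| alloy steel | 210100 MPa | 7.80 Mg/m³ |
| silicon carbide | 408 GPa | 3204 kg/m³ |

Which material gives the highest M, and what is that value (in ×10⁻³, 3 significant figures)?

silicon carbide, M = 6.30×10⁻³

After converting to SI:
  PEEK: E = 3.847 GPa, ρ = 1307 kg/m³
  borosilicate glass: E = 62.47 GPa, ρ = 2201 kg/m³
  alloy steel: E = 210.1 GPa, ρ = 7800 kg/m³
  silicon carbide: E = 408.0 GPa, ρ = 3204 kg/m³
  silicon carbide: M = 6.30×10⁻³
  borosilicate glass: M = 3.59×10⁻³
  alloy steel: M = 1.86×10⁻³
  PEEK: M = 1.50×10⁻³
Silicon carbide ranks first.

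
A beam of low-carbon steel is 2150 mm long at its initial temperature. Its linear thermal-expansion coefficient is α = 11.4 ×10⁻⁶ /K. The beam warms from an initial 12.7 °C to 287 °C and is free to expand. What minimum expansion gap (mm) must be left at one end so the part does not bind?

6.72 mm

ΔT = 287 − 12.7 = 274.3 K.
ΔL = α·L₀·ΔT = 11.4×10⁻⁶ × 2150 mm × 274.3 K = 6.72 mm.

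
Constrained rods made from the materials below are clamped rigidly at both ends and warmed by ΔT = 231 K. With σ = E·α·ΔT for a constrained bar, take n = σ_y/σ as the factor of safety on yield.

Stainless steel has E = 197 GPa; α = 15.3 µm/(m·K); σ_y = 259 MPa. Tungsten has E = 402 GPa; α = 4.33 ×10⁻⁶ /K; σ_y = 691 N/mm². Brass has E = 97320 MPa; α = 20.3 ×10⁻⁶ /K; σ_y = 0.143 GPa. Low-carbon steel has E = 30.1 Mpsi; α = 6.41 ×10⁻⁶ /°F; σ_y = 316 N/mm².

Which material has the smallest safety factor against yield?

brass

With everything in SI (GPa, ×10⁻⁶/K, MPa):
  stainless steel: E = 197.0, α = 15.3, σ_y = 259.0 → σ = 696 MPa, n = 0.372
  tungsten: E = 402.0, α = 4.33, σ_y = 691.0 → σ = 402 MPa, n = 1.72
  brass: E = 97.32, α = 20.3, σ_y = 143.0 → σ = 456 MPa, n = 0.313
  low-carbon steel: E = 207.5, α = 11.5, σ_y = 316.0 → σ = 553 MPa, n = 0.571
Brass has the lowest safety factor, n = 0.313.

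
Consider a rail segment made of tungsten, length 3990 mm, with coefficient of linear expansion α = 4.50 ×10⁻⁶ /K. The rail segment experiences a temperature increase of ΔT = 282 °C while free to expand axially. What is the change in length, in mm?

ΔL = α·L₀·ΔT = 4.50×10⁻⁶ × 3990 mm × 282.0 K = 5.06 mm.

5.06 mm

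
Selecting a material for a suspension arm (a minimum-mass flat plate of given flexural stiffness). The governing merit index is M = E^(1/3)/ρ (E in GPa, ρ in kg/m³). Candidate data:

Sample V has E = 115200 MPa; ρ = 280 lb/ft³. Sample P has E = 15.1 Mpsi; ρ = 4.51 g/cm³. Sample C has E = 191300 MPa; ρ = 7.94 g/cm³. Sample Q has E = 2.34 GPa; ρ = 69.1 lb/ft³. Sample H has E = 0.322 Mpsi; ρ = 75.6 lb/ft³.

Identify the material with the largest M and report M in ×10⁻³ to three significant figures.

sample Q, M = 1.20×10⁻³

Convert each candidate to consistent units, then evaluate M:
  sample V: E = 115.2 GPa, ρ = 4485 kg/m³
  sample P: E = 104.1 GPa, ρ = 4510 kg/m³
  sample C: E = 191.3 GPa, ρ = 7940 kg/m³
  sample Q: E = 2.340 GPa, ρ = 1107 kg/m³
  sample H: E = 2.220 GPa, ρ = 1211 kg/m³
  sample Q: M = 1.20×10⁻³
  sample V: M = 1.08×10⁻³
  sample H: M = 1.08×10⁻³
  sample P: M = 1.04×10⁻³
  sample C: M = 0.726×10⁻³
The maximum is for sample Q.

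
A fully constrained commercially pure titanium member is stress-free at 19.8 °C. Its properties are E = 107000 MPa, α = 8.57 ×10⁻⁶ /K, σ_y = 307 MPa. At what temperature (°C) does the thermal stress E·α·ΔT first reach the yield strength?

E = 107000 MPa = 107.0 GPa.
E·α·ΔT = 307.0 MPa ⇒ ΔT = 307.0 / (107.0×10³ × 8.57×10⁻⁶) = 334.8 K.
T = 19.8 + 334.8 = 354.6 °C.

355 °C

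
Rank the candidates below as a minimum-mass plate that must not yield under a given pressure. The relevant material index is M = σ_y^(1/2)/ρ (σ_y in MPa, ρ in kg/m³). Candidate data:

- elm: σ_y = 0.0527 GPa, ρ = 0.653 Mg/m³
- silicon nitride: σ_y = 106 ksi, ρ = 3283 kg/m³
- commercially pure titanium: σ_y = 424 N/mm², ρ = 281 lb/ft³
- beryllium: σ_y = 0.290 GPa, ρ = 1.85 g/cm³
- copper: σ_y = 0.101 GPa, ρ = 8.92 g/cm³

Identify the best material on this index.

In SI units:
  elm: σ_y = 52.70 MPa, ρ = 653.0 kg/m³
  silicon nitride: σ_y = 730.8 MPa, ρ = 3283 kg/m³
  commercially pure titanium: σ_y = 424.0 MPa, ρ = 4501 kg/m³
  beryllium: σ_y = 290.0 MPa, ρ = 1850 kg/m³
  copper: σ_y = 101.0 MPa, ρ = 8920 kg/m³
  elm: M = 11.1×10⁻³
  beryllium: M = 9.21×10⁻³
  silicon nitride: M = 8.23×10⁻³
  commercially pure titanium: M = 4.57×10⁻³
  copper: M = 1.13×10⁻³
The maximum is for elm.

elm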